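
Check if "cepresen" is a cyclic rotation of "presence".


Word: "presence", Candidate: "cepresen"
Method: check if candidate is substring of word+word
"presencepresence" contains "cepresen"? Yes
Is rotation = Yes


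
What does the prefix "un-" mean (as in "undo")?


Prefix: un-
Example: undo = un- + do
Meaning = not / reverse


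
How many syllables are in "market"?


Word: "market"
Syllable breakdown: mar | ket
Counting: 2 parts
= 2 syllables


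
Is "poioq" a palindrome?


Word: "poioq"
Reversed: "qoiop"
Forward == Backward? poioq != qoiop
Palindrome = No


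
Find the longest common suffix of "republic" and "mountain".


Word 1: "republic"
Word 2: "mountain"
Comparing from end:
  Pos -1: 'c' != 'n' (stop)
LCS = "" (length 0)


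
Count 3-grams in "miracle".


Word: "miracle" (length 7)
Number of 3-grams = length - 3 + 1 = 7 - 3 + 1
= 5


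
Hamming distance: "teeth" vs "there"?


Comparing character by character (same length = 5):
  Pos 0: 't' vs 't' =
  Pos 1: 'e' vs 'h' !=
  Pos 2: 'e' vs 'e' =
  Pos 3: 't' vs 'r' !=
  Pos 4: 'h' vs 'e' !=
Hamming distance = 3


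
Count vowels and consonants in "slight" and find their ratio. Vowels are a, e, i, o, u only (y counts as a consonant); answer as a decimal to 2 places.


Word: "slight"
Vowels (a,e,i,o,u): 1
Consonants: 5
Ratio = 1/5
= 0.20


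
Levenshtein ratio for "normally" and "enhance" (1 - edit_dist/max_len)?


Word 1: "normally" (length 8)
Word 2: "enhance" (length 7)
One optimal edit sequence:
  1. delete 'n'  (+1)
  2. substitute 'o' -> 'e'  (+1)
  3. substitute 'r' -> 'n'  (+1)
  4. substitute 'm' -> 'h'  (+1)
  5. keep 'a'
  6. substitute 'l' -> 'n'  (+1)
  7. substitute 'l' -> 'c'  (+1)
  8. substitute 'y' -> 'e'  (+1)
Edit distance = 7
Max length = max(8, 7) = 8
Similarity = 1 - 7/8
= 0.1250


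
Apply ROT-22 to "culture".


Word: "culture"
Shift: 22
Each letter → (letter + shift) mod 26:
  'c' (2) + 22 = 24 → 'y'
  'u' (20) + 22 = 16 → 'q'
  'l' (11) + 22 = 7 → 'h'
  't' (19) + 22 = 15 → 'p'
  'u' (20) + 22 = 16 → 'q'
  'r' (17) + 22 = 13 → 'n'
  'e' (4) + 22 = 0 → 'a'
Result = "yqhpqna"


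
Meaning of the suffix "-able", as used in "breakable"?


Suffix: -able
Example: breakable = break + -able
Meaning = capable of


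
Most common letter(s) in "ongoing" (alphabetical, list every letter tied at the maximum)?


Word: "ongoing"
Letter counts:
  'g': 2
  'i': 1
  'n': 2
  'o': 2
Maximum count = 2
Most frequent = 'g', 'n', 'o' (2 times each)


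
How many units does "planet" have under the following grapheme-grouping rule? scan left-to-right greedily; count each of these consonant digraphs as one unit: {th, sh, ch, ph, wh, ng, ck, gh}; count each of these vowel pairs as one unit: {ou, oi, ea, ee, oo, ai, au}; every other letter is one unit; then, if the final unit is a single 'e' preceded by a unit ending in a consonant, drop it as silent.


Word: "planet" (6 letters)
Left-to-right scan:
  1. 'p' (letter)
  2. 'l' (letter)
  3. 'a' (letter)
  4. 'n' (letter)
  5. 'e' (letter)
  6. 't' (letter)
Units from scan: 6
Sound units = 6 units


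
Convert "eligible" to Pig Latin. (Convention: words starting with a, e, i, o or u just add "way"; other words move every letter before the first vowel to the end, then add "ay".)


Word: "eligible"
Starts with vowel → add 'way'
Pig Latin = "eligibleway"


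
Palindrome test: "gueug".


Word: "gueug"
Reversed: "gueug"
Forward == Backward? gueug == gueug
Palindrome = Yes


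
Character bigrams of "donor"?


Word: "donor" (length 5)
Number of bigrams = 5 - 2 + 1 = 4
  Position 0: "do"
  Position 1: "on"
  Position 2: "no"
  Position 3: "or"
Bigrams = "do", "on", "no", "or"


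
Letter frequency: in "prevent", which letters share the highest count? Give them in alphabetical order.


Word: "prevent"
Letter counts:
  'e': 2
  'n': 1
  'p': 1
  'r': 1
  't': 1
  'v': 1
Maximum count = 2
Most frequent = 'e' (2 times each)


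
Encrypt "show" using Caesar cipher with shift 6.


Word: "show"
Shift: 6
Each letter → (letter + shift) mod 26:
  's' (18) + 6 = 24 → 'y'
  'h' (7) + 6 = 13 → 'n'
  'o' (14) + 6 = 20 → 'u'
  'w' (22) + 6 = 2 → 'c'
Result = "ynuc"


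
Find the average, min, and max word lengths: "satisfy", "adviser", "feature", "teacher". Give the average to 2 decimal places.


Lengths: "satisfy"=7, "adviser"=7, "feature"=7, "teacher"=7
Sum = 28, Count = 4
Average = 28/4 = 7.00
= avg=7.00, min=7, max=7


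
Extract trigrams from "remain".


Word: "remain" (length 6)
Number of trigrams = 6 - 3 + 1 = 4
  Position 0: "rem"
  Position 1: "ema"
  Position 2: "mai"
  Position 3: "ain"
Trigrams = "rem", "ema", "mai", "ain"


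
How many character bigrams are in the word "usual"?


Word: "usual" (length 5)
Number of 2-grams = length - 2 + 1 = 5 - 2 + 1
= 4


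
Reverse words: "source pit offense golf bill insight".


Original: "source pit offense golf bill insight"
Words (1..n): source | pit | offense | golf | bill | insight
Reversed (n..1): insight | bill | golf | offense | pit | source
Result = "insight bill golf offense pit source"


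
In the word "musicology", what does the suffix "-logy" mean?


Suffix: -logy
Example: musicology = music + -logy, with a spelling change
Meaning = study of


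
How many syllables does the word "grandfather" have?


Word: "grandfather"
Syllable breakdown: grand-fa-ther
Counting: 3 parts
= 3 syllables


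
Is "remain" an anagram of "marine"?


Word 1: "marine" → sorted: aeimnr
Word 2: "remain" → sorted: aeimnr
Same letters? aeimnr == aeimnr
Anagram = Yes


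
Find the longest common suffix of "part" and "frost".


Word 1: "part"
Word 2: "frost"
Comparing from end:
  Pos -1: 't' == 't'
  Pos -2: 'r' != 's' (stop)
LCS = "t" (length 1)


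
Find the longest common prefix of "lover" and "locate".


Word 1: "lover"
Word 2: "locate"
Comparing from start:
  Pos 0: 'l' == 'l'
  Pos 1: 'o' == 'o'
  Pos 2: 'v' != 'c' (stop)
LCP = "lo" (length 2)


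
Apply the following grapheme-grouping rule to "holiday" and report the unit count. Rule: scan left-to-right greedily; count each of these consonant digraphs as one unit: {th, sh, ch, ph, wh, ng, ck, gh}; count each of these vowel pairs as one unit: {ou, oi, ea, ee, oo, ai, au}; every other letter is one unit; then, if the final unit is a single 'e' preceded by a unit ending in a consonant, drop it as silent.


Word: "holiday" (7 letters)
Left-to-right scan:
  [1] 'h' (letter)
  [2] 'o' (letter)
  [3] 'l' (letter)
  [4] 'i' (letter)
  [5] 'd' (letter)
  [6] 'a' (letter)
  [7] 'y' (letter)
Units from scan: 7
Sound units = 7 units


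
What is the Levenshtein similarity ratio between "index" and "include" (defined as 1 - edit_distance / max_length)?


Word 1: "index" (length 5)
Word 2: "include" (length 7)
One optimal edit sequence:
  1. keep 'i'
  2. keep 'n'
  3. insert 'c'  (+1)
  4. insert 'l'  (+1)
  5. insert 'u'  (+1)
  6. keep 'd'
  7. keep 'e'
  8. delete 'x'  (+1)
Edit distance = 4
Max length = max(5, 7) = 7
Similarity = 1 - 4/7
= 0.4286


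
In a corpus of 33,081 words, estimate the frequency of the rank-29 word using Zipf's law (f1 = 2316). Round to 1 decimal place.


Zipf's law: f(r) = f(1) / r
f(1) = 2316
f(29) = 2316 / 29
= 79.9 occurrences


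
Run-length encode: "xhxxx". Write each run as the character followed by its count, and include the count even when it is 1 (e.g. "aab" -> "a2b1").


String: "xhxxx"
Scanning for consecutive runs:
  'x' x 1
  'h' x 1
  'x' x 3
RLE = "x1h1x3"


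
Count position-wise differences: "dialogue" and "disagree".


Comparing character by character (same length = 8):
  Pos 0: 'd' vs 'd' =
  Pos 1: 'i' vs 'i' =
  Pos 2: 'a' vs 's' !=
  Pos 3: 'l' vs 'a' !=
  Pos 4: 'o' vs 'g' !=
  Pos 5: 'g' vs 'r' !=
  Pos 6: 'u' vs 'e' !=
  Pos 7: 'e' vs 'e' =
Hamming distance = 5


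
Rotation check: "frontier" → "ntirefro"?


Word: "frontier", Candidate: "ntirefro"
Method: check if candidate is substring of word+word
"frontierfrontier" contains "ntirefro"? No
Is rotation = No


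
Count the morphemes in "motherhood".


Word: "motherhood"
Morphemes: mother + -hood
Each morpheme carries meaning
= 2 morphemes


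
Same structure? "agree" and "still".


Pattern of "agree": [0, 1, 2, 3, 3]
Pattern of "still": [0, 1, 2, 3, 3]
Patterns match
Same pattern = Yes


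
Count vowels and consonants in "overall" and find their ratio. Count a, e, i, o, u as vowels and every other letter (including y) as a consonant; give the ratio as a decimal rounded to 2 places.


Word: "overall"
Vowels (a,e,i,o,u): 3
Consonants: 4
Ratio = 3/4
= 0.75


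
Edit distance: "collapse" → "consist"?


Word 1: "collapse" (length 8)
Word 2: "consist" (length 7)
One optimal edit sequence (insert/delete/substitute each cost 1):
  1. keep 'c'
  2. keep 'o'
  3. delete 'l'  (+1)
  4. substitute 'l' -> 'n'  (+1)
  5. substitute 'a' -> 's'  (+1)
  6. substitute 'p' -> 'i'  (+1)
  7. keep 's'
  8. substitute 'e' -> 't'  (+1)
Total edit operations: 5
Edit distance = 5


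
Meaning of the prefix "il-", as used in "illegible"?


Prefix: il-
Example: illegible = il- + legible
Meaning = not


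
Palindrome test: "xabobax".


Word: "xabobax"
Reversed: "xabobax"
Forward == Backward? xabobax == xabobax
Palindrome = Yes


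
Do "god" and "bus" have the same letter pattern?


Pattern of "god": [0, 1, 2]
Pattern of "bus": [0, 1, 2]
Patterns match
Same pattern = Yes


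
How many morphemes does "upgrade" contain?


Word: "upgrade"
Morphemes: up- | grade
Each morpheme carries meaning
= 2 morphemes


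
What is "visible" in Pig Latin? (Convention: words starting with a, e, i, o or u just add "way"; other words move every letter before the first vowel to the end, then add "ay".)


Word: "visible"
Starts with consonant(s) → move to end, add 'ay'
Consonant cluster: "v"
Pig Latin = "isiblevay"


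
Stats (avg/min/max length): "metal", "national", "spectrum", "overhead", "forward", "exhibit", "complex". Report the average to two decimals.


Lengths: "metal"=5, "national"=8, "spectrum"=8, "overhead"=8, "forward"=7, "exhibit"=7, "complex"=7
Sum = 50, Count = 7
Average = 50/7 = 7.14
= avg=7.14, min=5, max=8


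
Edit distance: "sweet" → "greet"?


Word 1: "sweet" (length 5)
Word 2: "greet" (length 5)
One optimal edit sequence (insert/delete/substitute each cost 1):
  1. substitute 's' -> 'g'  (+1)
  2. substitute 'w' -> 'r'  (+1)
  3. keep 'e'
  4. keep 'e'
  5. keep 't'
Total edit operations: 2
Edit distance = 2


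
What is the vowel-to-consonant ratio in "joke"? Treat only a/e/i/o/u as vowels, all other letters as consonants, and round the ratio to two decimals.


Word: "joke"
Vowels (a,e,i,o,u): 2
Consonants: 2
Ratio = 2/2
= 1.00


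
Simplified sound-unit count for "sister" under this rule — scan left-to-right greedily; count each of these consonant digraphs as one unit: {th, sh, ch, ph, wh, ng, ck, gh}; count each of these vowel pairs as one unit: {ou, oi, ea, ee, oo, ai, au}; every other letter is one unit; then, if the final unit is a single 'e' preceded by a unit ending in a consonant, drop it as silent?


Word: "sister" (6 letters)
Left-to-right scan:
  [1] 's' (letter)
  [2] 'i' (letter)
  [3] 's' (letter)
  [4] 't' (letter)
  [5] 'e' (letter)
  [6] 'r' (letter)
Units from scan: 6
Sound units = 6 units


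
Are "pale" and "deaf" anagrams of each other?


Word 1: "pale" → sorted: aelp
Word 2: "deaf" → sorted: adef
Same letters? aelp != adef
Anagram = No


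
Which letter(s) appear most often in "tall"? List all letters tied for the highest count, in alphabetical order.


Word: "tall"
Letter counts:
  'a': 1
  'l': 2
  't': 1
Maximum count = 2
Most frequent = 'l' (2 times each)


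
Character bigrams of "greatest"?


Word: "greatest" (length 8)
Number of bigrams = 8 - 2 + 1 = 7
  Position 0: "gr"
  Position 1: "re"
  Position 2: "ea"
  Position 3: "at"
  Position 4: "te"
  Position 5: "es"
  Position 6: "st"
Bigrams = "gr", "re", "ea", "at", "te", "es", "st"


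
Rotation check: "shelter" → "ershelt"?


Word: "shelter", Candidate: "ershelt"
Method: check if candidate is substring of word+word
"sheltershelter" contains "ershelt"? Yes
Is rotation = Yes


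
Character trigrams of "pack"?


Word: "pack" (length 4)
Number of trigrams = 4 - 3 + 1 = 2
  Position 0: "pac"
  Position 1: "ack"
Trigrams = "pac", "ack"


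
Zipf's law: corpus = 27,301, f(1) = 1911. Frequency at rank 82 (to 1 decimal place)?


Zipf's law: f(r) = f(1) / r
f(1) = 1911
f(82) = 1911 / 82
= 23.3 occurrences


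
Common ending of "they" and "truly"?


Word 1: "they"
Word 2: "truly"
Comparing from end:
  Pos -1: 'y' == 'y'
  Pos -2: 'e' != 'l' (stop)
LCS = "y" (length 1)


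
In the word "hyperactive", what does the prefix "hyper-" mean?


Prefix: hyper-
Example: hyperactive = hyper- + active
Meaning = over / excessive


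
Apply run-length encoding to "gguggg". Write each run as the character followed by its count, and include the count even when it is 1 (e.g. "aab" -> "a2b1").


String: "gguggg"
Scanning for consecutive runs:
  'g' x 2
  'u' x 1
  'g' x 3
RLE = "g2u1g3"


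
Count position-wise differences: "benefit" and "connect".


Comparing character by character (same length = 7):
  Pos 0: 'b' vs 'c' !=
  Pos 1: 'e' vs 'o' !=
  Pos 2: 'n' vs 'n' =
  Pos 3: 'e' vs 'n' !=
  Pos 4: 'f' vs 'e' !=
  Pos 5: 'i' vs 'c' !=
  Pos 6: 't' vs 't' =
Hamming distance = 5


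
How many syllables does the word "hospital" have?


Word: "hospital"
Syllable breakdown: hos | pi | tal
Counting: 3 parts
= 3 syllables


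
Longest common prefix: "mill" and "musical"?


Word 1: "mill"
Word 2: "musical"
Comparing from start:
  Pos 0: 'm' == 'm'
  Pos 1: 'i' != 'u' (stop)
LCP = "m" (length 1)


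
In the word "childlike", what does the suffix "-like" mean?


Suffix: -like
Example: childlike (child + -like)
Meaning = resembling


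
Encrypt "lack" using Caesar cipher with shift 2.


Word: "lack"
Shift: 2
Each letter → (letter + shift) mod 26:
  'l' (11) + 2 = 13 → 'n'
  'a' (0) + 2 = 2 → 'c'
  'c' (2) + 2 = 4 → 'e'
  'k' (10) + 2 = 12 → 'm'
Result = "ncem"


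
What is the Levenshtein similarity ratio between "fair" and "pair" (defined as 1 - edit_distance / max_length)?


Word 1: "fair" (length 4)
Word 2: "pair" (length 4)
One optimal edit sequence:
  1. substitute 'f' -> 'p'  (+1)
  2. keep 'a'
  3. keep 'i'
  4. keep 'r'
Edit distance = 1
Max length = max(4, 4) = 4
Similarity = 1 - 1/4
= 0.7500


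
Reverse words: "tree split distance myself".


Original: "tree split distance myself"
Words (1..n): tree | split | distance | myself
Reversed (n..1): myself | distance | split | tree
Result = "myself distance split tree"


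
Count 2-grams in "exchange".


Word: "exchange" (length 8)
Number of 2-grams = length - 2 + 1 = 8 - 2 + 1
= 7


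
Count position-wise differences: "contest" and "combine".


Comparing character by character (same length = 7):
  Pos 0: 'c' vs 'c' =
  Pos 1: 'o' vs 'o' =
  Pos 2: 'n' vs 'm' !=
  Pos 3: 't' vs 'b' !=
  Pos 4: 'e' vs 'i' !=
  Pos 5: 's' vs 'n' !=
  Pos 6: 't' vs 'e' !=
Hamming distance = 5


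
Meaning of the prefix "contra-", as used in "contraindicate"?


Prefix: contra-
Example: contraindicate (contra- + indicate)
Meaning = against


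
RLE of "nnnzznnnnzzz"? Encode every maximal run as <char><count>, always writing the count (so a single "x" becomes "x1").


String: "nnnzznnnnzzz"
Scanning for consecutive runs:
  'n' x 3
  'z' x 2
  'n' x 4
  'z' x 3
RLE = "n3z2n4z3"


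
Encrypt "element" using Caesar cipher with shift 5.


Word: "element"
Shift: 5
Each letter → (letter + shift) mod 26:
  'e' (4) + 5 = 9 → 'j'
  'l' (11) + 5 = 16 → 'q'
  'e' (4) + 5 = 9 → 'j'
  'm' (12) + 5 = 17 → 'r'
  'e' (4) + 5 = 9 → 'j'
  'n' (13) + 5 = 18 → 's'
  't' (19) + 5 = 24 → 'y'
Result = "jqjrjsy"


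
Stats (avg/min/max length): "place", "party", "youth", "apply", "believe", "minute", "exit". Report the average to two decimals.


Lengths: "place"=5, "party"=5, "youth"=5, "apply"=5, "believe"=7, "minute"=6, "exit"=4
Sum = 37, Count = 7
Average = 37/7 = 5.29
= avg=5.29, min=4, max=7


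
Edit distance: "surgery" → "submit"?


Word 1: "surgery" (length 7)
Word 2: "submit" (length 6)
One optimal edit sequence (insert/delete/substitute each cost 1):
  1. keep 's'
  2. keep 'u'
  3. delete 'r'  (+1)
  4. substitute 'g' -> 'b'  (+1)
  5. substitute 'e' -> 'm'  (+1)
  6. substitute 'r' -> 'i'  (+1)
  7. substitute 'y' -> 't'  (+1)
Total edit operations: 5
Edit distance = 5


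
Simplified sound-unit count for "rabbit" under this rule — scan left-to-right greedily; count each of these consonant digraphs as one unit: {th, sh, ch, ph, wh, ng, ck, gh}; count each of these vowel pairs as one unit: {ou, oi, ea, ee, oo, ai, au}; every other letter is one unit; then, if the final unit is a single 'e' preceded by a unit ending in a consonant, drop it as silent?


Word: "rabbit" (6 letters)
Left-to-right scan:
  (1) 'r' (letter)
  (2) 'a' (letter)
  (3) 'b' (letter)
  (4) 'b' (letter)
  (5) 'i' (letter)
  (6) 't' (letter)
Units from scan: 6
Sound units = 6 units


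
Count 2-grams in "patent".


Word: "patent" (length 6)
Number of 2-grams = length - 2 + 1 = 6 - 2 + 1
= 5


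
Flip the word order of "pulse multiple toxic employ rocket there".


Original: "pulse multiple toxic employ rocket there"
Words (1..n): pulse | multiple | toxic | employ | rocket | there
Reversed (n..1): there | rocket | employ | toxic | multiple | pulse
Result = "there rocket employ toxic multiple pulse"


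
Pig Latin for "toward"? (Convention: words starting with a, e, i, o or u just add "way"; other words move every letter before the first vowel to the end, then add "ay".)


Word: "toward"
Starts with consonant(s) → move to end, add 'ay'
Consonant cluster: "t"
Pig Latin = "owardtay"


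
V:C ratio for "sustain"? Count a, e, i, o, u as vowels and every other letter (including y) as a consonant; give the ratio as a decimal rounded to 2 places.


Word: "sustain"
Vowels (a,e,i,o,u): 3
Consonants: 4
Ratio = 3/4
= 0.75


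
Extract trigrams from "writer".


Word: "writer" (length 6)
Number of trigrams = 6 - 3 + 1 = 4
  Position 0: "wri"
  Position 1: "rit"
  Position 2: "ite"
  Position 3: "ter"
Trigrams = "wri", "rit", "ite", "ter"


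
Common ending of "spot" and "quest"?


Word 1: "spot"
Word 2: "quest"
Comparing from end:
  Pos -1: 't' == 't'
  Pos -2: 'o' != 's' (stop)
LCS = "t" (length 1)


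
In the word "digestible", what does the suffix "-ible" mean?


Suffix: -ible
Example: digestible (digest + -ible)
Meaning = capable of


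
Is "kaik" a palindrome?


Word: "kaik"
Reversed: "kiak"
Forward == Backward? kaik != kiak
Palindrome = No


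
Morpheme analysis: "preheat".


Word: "preheat"
Morphemes: pre- + heat
Each morpheme carries meaning
= 2 morphemes


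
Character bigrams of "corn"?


Word: "corn" (length 4)
Number of bigrams = 4 - 2 + 1 = 3
  Position 0: "co"
  Position 1: "or"
  Position 2: "rn"
Bigrams = "co", "or", "rn"


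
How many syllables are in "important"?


Word: "important"
Syllable breakdown: im · por · tant
Counting: 3 parts
= 3 syllables


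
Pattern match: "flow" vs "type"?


Pattern of "flow": [0, 1, 2, 3]
Pattern of "type": [0, 1, 2, 3]
Patterns match
Same pattern = Yes


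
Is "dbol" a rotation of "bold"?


Word: "bold", Candidate: "dbol"
Method: check if candidate is substring of word+word
"boldbold" contains "dbol"? Yes
Is rotation = Yes


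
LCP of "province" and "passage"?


Word 1: "province"
Word 2: "passage"
Comparing from start:
  Pos 0: 'p' == 'p'
  Pos 1: 'r' != 'a' (stop)
LCP = "p" (length 1)


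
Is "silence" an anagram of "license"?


Word 1: "license" → sorted: ceeilns
Word 2: "silence" → sorted: ceeilns
Same letters? ceeilns == ceeilns
Anagram = Yes


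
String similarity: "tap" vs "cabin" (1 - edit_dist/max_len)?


Word 1: "tap" (length 3)
Word 2: "cabin" (length 5)
One optimal edit sequence:
  1. substitute 't' -> 'c'  (+1)
  2. keep 'a'
  3. insert 'b'  (+1)
  4. insert 'i'  (+1)
  5. substitute 'p' -> 'n'  (+1)
Edit distance = 4
Max length = max(3, 5) = 5
Similarity = 1 - 4/5
= 0.2000


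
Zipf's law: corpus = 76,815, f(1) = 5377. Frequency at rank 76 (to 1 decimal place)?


Zipf's law: f(r) = f(1) / r
f(1) = 5377
f(76) = 5377 / 76
= 70.8 occurrences


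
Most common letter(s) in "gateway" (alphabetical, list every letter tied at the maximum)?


Word: "gateway"
Letter counts:
  'a': 2
  'e': 1
  'g': 1
  't': 1
  'w': 1
  'y': 1
Maximum count = 2
Most frequent = 'a' (2 times each)


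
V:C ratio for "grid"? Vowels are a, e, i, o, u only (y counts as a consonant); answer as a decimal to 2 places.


Word: "grid"
Vowels (a,e,i,o,u): 1
Consonants: 3
Ratio = 1/3
= 0.33


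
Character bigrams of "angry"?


Word: "angry" (length 5)
Number of bigrams = 5 - 2 + 1 = 4
  Position 0: "an"
  Position 1: "ng"
  Position 2: "gr"
  Position 3: "ry"
Bigrams = "an", "ng", "gr", "ry"


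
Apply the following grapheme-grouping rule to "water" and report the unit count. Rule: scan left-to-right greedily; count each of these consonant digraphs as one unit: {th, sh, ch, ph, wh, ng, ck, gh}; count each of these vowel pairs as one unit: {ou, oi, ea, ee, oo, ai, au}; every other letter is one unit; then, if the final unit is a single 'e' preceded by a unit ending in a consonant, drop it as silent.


Word: "water" (5 letters)
Left-to-right scan:
  (1) 'w' (letter)
  (2) 'a' (letter)
  (3) 't' (letter)
  (4) 'e' (letter)
  (5) 'r' (letter)
Units from scan: 5
Sound units = 5 units


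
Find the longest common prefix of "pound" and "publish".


Word 1: "pound"
Word 2: "publish"
Comparing from start:
  Pos 0: 'p' == 'p'
  Pos 1: 'o' != 'u' (stop)
LCP = "p" (length 1)


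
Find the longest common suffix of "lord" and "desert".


Word 1: "lord"
Word 2: "desert"
Comparing from end:
  Pos -1: 'd' != 't' (stop)
LCS = "" (length 0)


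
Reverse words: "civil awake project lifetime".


Original: "civil awake project lifetime"
Words (1..n): civil | awake | project | lifetime
Reversed (n..1): lifetime | project | awake | civil
Result = "lifetime project awake civil"


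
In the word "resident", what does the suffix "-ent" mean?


Suffix: -ent
Example: resident (reside + -ent, with a spelling change)
Meaning = one who / that which


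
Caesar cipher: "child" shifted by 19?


Word: "child"
Shift: 19
Each letter → (letter + shift) mod 26:
  'c' (2) + 19 = 21 → 'v'
  'h' (7) + 19 = 0 → 'a'
  'i' (8) + 19 = 1 → 'b'
  'l' (11) + 19 = 4 → 'e'
  'd' (3) + 19 = 22 → 'w'
Result = "vabew"


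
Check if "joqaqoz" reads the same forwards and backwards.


Word: "joqaqoz"
Reversed: "zoqaqoj"
Forward == Backward? joqaqoz != zoqaqoj
Palindrome = No


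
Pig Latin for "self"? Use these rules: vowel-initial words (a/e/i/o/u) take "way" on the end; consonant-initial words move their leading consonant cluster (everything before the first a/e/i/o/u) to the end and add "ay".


Word: "self"
Starts with consonant(s) → move to end, add 'ay'
Consonant cluster: "s"
Pig Latin = "elfsay"


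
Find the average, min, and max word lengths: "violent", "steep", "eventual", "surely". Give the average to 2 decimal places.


Lengths: "violent"=7, "steep"=5, "eventual"=8, "surely"=6
Sum = 26, Count = 4
Average = 26/4 = 6.50
= avg=6.50, min=5, max=8


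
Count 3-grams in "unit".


Word: "unit" (length 4)
Number of 3-grams = length - 3 + 1 = 4 - 3 + 1
= 2


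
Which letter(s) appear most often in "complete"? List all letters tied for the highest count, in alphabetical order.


Word: "complete"
Letter counts:
  'c': 1
  'e': 2
  'l': 1
  'm': 1
  'o': 1
  'p': 1
  't': 1
Maximum count = 2
Most frequent = 'e' (2 times each)


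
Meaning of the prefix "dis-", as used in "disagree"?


Prefix: dis-
Example: disagree = dis- + agree
Meaning = not / opposite


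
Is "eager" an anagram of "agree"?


Word 1: "agree" → sorted: aeegr
Word 2: "eager" → sorted: aeegr
Same letters? aeegr == aeegr
Anagram = Yes


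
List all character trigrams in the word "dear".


Word: "dear" (length 4)
Number of trigrams = 4 - 3 + 1 = 2
  Position 0: "dea"
  Position 1: "ear"
Trigrams = "dea", "ear"


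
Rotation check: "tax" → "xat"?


Word: "tax", Candidate: "xat"
Method: check if candidate is substring of word+word
"taxtax" contains "xat"? No
Is rotation = No


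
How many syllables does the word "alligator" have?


Word: "alligator"
Syllable breakdown: al-li-ga-tor
Counting: 4 parts
= 4 syllables


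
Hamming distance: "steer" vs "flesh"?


Comparing character by character (same length = 5):
  Pos 0: 's' vs 'f' !=
  Pos 1: 't' vs 'l' !=
  Pos 2: 'e' vs 'e' =
  Pos 3: 'e' vs 's' !=
  Pos 4: 'r' vs 'h' !=
Hamming distance = 4


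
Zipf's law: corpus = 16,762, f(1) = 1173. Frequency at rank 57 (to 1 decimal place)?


Zipf's law: f(r) = f(1) / r
f(1) = 1173
f(57) = 1173 / 57
= 20.6 occurrences


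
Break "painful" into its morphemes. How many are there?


Word: "painful"
Morphemes: pain + -ful
Each morpheme carries meaning
= 2 morphemes


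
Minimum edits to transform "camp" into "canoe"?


Word 1: "camp" (length 4)
Word 2: "canoe" (length 5)
One optimal edit sequence (insert/delete/substitute each cost 1):
  1. keep 'c'
  2. keep 'a'
  3. insert 'n'  (+1)
  4. substitute 'm' -> 'o'  (+1)
  5. substitute 'p' -> 'e'  (+1)
Total edit operations: 3
Edit distance = 3


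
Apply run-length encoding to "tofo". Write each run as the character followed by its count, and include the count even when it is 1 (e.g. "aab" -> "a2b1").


String: "tofo"
Scanning for consecutive runs:
  't' x 1
  'o' x 1
  'f' x 1
  'o' x 1
RLE = "t1o1f1o1"


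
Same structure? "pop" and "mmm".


Pattern of "pop": [0, 1, 0]
Pattern of "mmm": [0, 0, 0]
Patterns do not match
Same pattern = No


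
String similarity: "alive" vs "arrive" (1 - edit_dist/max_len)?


Word 1: "alive" (length 5)
Word 2: "arrive" (length 6)
One optimal edit sequence:
  1. keep 'a'
  2. insert 'r'  (+1)
  3. substitute 'l' -> 'r'  (+1)
  4. keep 'i'
  5. keep 'v'
  6. keep 'e'
Edit distance = 2
Max length = max(5, 6) = 6
Similarity = 1 - 2/6
= 0.6667


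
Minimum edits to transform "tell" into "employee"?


Word 1: "tell" (length 4)
Word 2: "employee" (length 8)
One optimal edit sequence (insert/delete/substitute each cost 1):
  1. insert 'e'  (+1)
  2. substitute 't' -> 'm'  (+1)
  3. substitute 'e' -> 'p'  (+1)
  4. keep 'l'
  5. insert 'o'  (+1)
  6. insert 'y'  (+1)
  7. insert 'e'  (+1)
  8. substitute 'l' -> 'e'  (+1)
Total edit operations: 7
Edit distance = 7


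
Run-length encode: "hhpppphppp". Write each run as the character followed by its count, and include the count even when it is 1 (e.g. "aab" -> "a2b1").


String: "hhpppphppp"
Scanning for consecutive runs:
  'h' x 2
  'p' x 4
  'h' x 1
  'p' x 3
RLE = "h2p4h1p3"


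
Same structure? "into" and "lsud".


Pattern of "into": [0, 1, 2, 3]
Pattern of "lsud": [0, 1, 2, 3]
Patterns match
Same pattern = Yes


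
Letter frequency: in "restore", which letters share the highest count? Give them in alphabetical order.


Word: "restore"
Letter counts:
  'e': 2
  'o': 1
  'r': 2
  's': 1
  't': 1
Maximum count = 2
Most frequent = 'e', 'r' (2 times each)


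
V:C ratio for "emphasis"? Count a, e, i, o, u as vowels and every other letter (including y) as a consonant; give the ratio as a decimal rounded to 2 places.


Word: "emphasis"
Vowels (a,e,i,o,u): 3
Consonants: 5
Ratio = 3/5
= 0.60


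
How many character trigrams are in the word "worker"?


Word: "worker" (length 6)
Number of 3-grams = length - 3 + 1 = 6 - 3 + 1
= 4


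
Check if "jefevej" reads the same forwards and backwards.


Word: "jefevej"
Reversed: "jevefej"
Forward == Backward? jefevej != jevefej
Palindrome = No


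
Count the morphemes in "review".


Word: "review"
Morphemes: re- / view
Each morpheme carries meaning
= 2 morphemes


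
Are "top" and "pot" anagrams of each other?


Word 1: "top" → sorted: opt
Word 2: "pot" → sorted: opt
Same letters? opt == opt
Anagram = Yes


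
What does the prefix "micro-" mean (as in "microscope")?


Prefix: micro-
As in: microscope -> micro- + scope
Meaning = small


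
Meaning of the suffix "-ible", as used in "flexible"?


Suffix: -ible
As in: flexible -> flex + -ible
Meaning = capable of


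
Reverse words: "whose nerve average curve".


Original: "whose nerve average curve"
Words (1..n): whose | nerve | average | curve
Reversed (n..1): curve | average | nerve | whose
Result = "curve average nerve whose"


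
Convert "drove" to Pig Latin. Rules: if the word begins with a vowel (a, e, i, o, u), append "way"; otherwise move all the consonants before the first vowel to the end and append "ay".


Word: "drove"
Starts with consonant(s) → move to end, add 'ay'
Consonant cluster: "dr"
Pig Latin = "ovedray"


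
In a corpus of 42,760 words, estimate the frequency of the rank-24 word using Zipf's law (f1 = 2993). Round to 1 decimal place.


Zipf's law: f(r) = f(1) / r
f(1) = 2993
f(24) = 2993 / 24
= 124.7 occurrences


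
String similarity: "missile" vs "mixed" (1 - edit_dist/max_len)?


Word 1: "missile" (length 7)
Word 2: "mixed" (length 5)
One optimal edit sequence:
  1. keep 'm'
  2. keep 'i'
  3. delete 's'  (+1)
  4. delete 's'  (+1)
  5. substitute 'i' -> 'x'  (+1)
  6. substitute 'l' -> 'e'  (+1)
  7. substitute 'e' -> 'd'  (+1)
Edit distance = 5
Max length = max(7, 5) = 7
Similarity = 1 - 5/7
= 0.2857


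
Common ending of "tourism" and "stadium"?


Word 1: "tourism"
Word 2: "stadium"
Comparing from end:
  Pos -1: 'm' == 'm'
  Pos -2: 's' != 'u' (stop)
LCS = "m" (length 1)


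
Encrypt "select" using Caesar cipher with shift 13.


Word: "select"
Shift: 13
Each letter → (letter + shift) mod 26:
  's' (18) + 13 = 5 → 'f'
  'e' (4) + 13 = 17 → 'r'
  'l' (11) + 13 = 24 → 'y'
  'e' (4) + 13 = 17 → 'r'
  'c' (2) + 13 = 15 → 'p'
  't' (19) + 13 = 6 → 'g'
Result = "fryrpg"


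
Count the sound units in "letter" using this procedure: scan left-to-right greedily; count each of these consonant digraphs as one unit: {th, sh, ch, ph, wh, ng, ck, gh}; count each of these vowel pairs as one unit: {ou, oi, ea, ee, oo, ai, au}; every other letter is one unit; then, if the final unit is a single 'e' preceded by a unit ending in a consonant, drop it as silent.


Word: "letter" (6 letters)
Left-to-right scan:
  [1] 'l' (letter)
  [2] 'e' (letter)
  [3] 't' (letter)
  [4] 't' (letter)
  [5] 'e' (letter)
  [6] 'r' (letter)
Units from scan: 6
Sound units = 6 units


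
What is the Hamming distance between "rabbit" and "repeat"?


Comparing character by character (same length = 6):
  Pos 0: 'r' vs 'r' =
  Pos 1: 'a' vs 'e' !=
  Pos 2: 'b' vs 'p' !=
  Pos 3: 'b' vs 'e' !=
  Pos 4: 'i' vs 'a' !=
  Pos 5: 't' vs 't' =
Hamming distance = 4


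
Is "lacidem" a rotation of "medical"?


Word: "medical", Candidate: "lacidem"
Method: check if candidate is substring of word+word
"medicalmedical" contains "lacidem"? No
Is rotation = No


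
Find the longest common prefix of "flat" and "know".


Word 1: "flat"
Word 2: "know"
Comparing from start:
  Pos 0: 'f' != 'k' (stop)
LCP = "" (length 0)


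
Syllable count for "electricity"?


Word: "electricity"
Syllable breakdown: e · lec · tric · i · ty
Counting: 5 parts
= 5 syllables


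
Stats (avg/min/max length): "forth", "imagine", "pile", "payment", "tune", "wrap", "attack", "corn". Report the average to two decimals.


Lengths: "forth"=5, "imagine"=7, "pile"=4, "payment"=7, "tune"=4, "wrap"=4, "attack"=6, "corn"=4
Sum = 41, Count = 8
Average = 41/8 = 5.13
= avg=5.13, min=4, max=7


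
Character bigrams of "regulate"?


Word: "regulate" (length 8)
Number of bigrams = 8 - 2 + 1 = 7
  Position 0: "re"
  Position 1: "eg"
  Position 2: "gu"
  Position 3: "ul"
  Position 4: "la"
  Position 5: "at"
  Position 6: "te"
Bigrams = "re", "eg", "gu", "ul", "la", "at", "te"


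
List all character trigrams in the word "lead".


Word: "lead" (length 4)
Number of trigrams = 4 - 3 + 1 = 2
  Position 0: "lea"
  Position 1: "ead"
Trigrams = "lea", "ead"


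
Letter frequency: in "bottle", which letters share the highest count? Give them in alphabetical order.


Word: "bottle"
Letter counts:
  'b': 1
  'e': 1
  'l': 1
  'o': 1
  't': 2
Maximum count = 2
Most frequent = 't' (2 times each)


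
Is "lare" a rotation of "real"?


Word: "real", Candidate: "lare"
Method: check if candidate is substring of word+word
"realreal" contains "lare"? No
Is rotation = No


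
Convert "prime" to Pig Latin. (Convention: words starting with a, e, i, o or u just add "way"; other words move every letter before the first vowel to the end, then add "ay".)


Word: "prime"
Starts with consonant(s) → move to end, add 'ay'
Consonant cluster: "pr"
Pig Latin = "imepray"


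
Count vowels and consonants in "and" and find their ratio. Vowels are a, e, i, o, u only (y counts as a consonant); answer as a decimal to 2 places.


Word: "and"
Vowels (a,e,i,o,u): 1
Consonants: 2
Ratio = 1/2
= 0.50


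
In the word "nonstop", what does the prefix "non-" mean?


Prefix: non-
Example: nonstop (non- + stop)
Meaning = not


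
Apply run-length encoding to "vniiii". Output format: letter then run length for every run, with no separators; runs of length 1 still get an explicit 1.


String: "vniiii"
Scanning for consecutive runs:
  'v' x 1
  'n' x 1
  'i' x 4
RLE = "v1n1i4"


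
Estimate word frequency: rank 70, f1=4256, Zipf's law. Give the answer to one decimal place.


Zipf's law: f(r) = f(1) / r
f(1) = 4256
f(70) = 4256 / 70
= 60.8 occurrences


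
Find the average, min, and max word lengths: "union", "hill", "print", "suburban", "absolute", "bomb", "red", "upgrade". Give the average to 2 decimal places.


Lengths: "union"=5, "hill"=4, "print"=5, "suburban"=8, "absolute"=8, "bomb"=4, "red"=3, "upgrade"=7
Sum = 44, Count = 8
Average = 44/8 = 5.50
= avg=5.50, min=3, max=8


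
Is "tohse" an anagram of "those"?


Word 1: "those" → sorted: ehost
Word 2: "tohse" → sorted: ehost
Same letters? ehost == ehost
Anagram = Yes


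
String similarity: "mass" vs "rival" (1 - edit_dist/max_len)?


Word 1: "mass" (length 4)
Word 2: "rival" (length 5)
One optimal edit sequence:
  1. insert 'r'  (+1)
  2. substitute 'm' -> 'i'  (+1)
  3. substitute 'a' -> 'v'  (+1)
  4. substitute 's' -> 'a'  (+1)
  5. substitute 's' -> 'l'  (+1)
Edit distance = 5
Max length = max(4, 5) = 5
Similarity = 1 - 5/5
= 0.0000


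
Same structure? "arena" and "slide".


Pattern of "arena": [0, 1, 2, 3, 0]
Pattern of "slide": [0, 1, 2, 3, 4]
Patterns do not match
Same pattern = No


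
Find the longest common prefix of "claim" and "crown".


Word 1: "claim"
Word 2: "crown"
Comparing from start:
  Pos 0: 'c' == 'c'
  Pos 1: 'l' != 'r' (stop)
LCP = "c" (length 1)


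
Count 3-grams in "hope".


Word: "hope" (length 4)
Number of 3-grams = length - 3 + 1 = 4 - 3 + 1
= 2


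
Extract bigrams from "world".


Word: "world" (length 5)
Number of bigrams = 5 - 2 + 1 = 4
  Position 0: "wo"
  Position 1: "or"
  Position 2: "rl"
  Position 3: "ld"
Bigrams = "wo", "or", "rl", "ld"


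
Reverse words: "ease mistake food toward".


Original: "ease mistake food toward"
Words (1..n): ease | mistake | food | toward
Reversed (n..1): toward | food | mistake | ease
Result = "toward food mistake ease"


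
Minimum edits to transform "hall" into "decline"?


Word 1: "hall" (length 4)
Word 2: "decline" (length 7)
One optimal edit sequence (insert/delete/substitute each cost 1):
  1. insert 'd'  (+1)
  2. substitute 'h' -> 'e'  (+1)
  3. substitute 'a' -> 'c'  (+1)
  4. keep 'l'
  5. insert 'i'  (+1)
  6. insert 'n'  (+1)
  7. substitute 'l' -> 'e'  (+1)
Total edit operations: 6
Edit distance = 6


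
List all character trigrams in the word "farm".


Word: "farm" (length 4)
Number of trigrams = 4 - 3 + 1 = 2
  Position 0: "far"
  Position 1: "arm"
Trigrams = "far", "arm"


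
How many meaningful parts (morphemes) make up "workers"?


Word: "workers"
Morphemes: work | -er | -s
Each morpheme carries meaning
= 3 morphemes


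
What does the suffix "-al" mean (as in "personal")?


Suffix: -al
Example: personal = person + -al
Meaning = relating to


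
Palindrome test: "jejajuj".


Word: "jejajuj"
Reversed: "jujajej"
Forward == Backward? jejajuj != jujajej
Palindrome = No


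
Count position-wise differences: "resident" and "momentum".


Comparing character by character (same length = 8):
  Pos 0: 'r' vs 'm' !=
  Pos 1: 'e' vs 'o' !=
  Pos 2: 's' vs 'm' !=
  Pos 3: 'i' vs 'e' !=
  Pos 4: 'd' vs 'n' !=
  Pos 5: 'e' vs 't' !=
  Pos 6: 'n' vs 'u' !=
  Pos 7: 't' vs 'm' !=
Hamming distance = 8


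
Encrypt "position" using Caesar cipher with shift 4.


Word: "position"
Shift: 4
Each letter → (letter + shift) mod 26:
  'p' (15) + 4 = 19 → 't'
  'o' (14) + 4 = 18 → 's'
  's' (18) + 4 = 22 → 'w'
  'i' (8) + 4 = 12 → 'm'
  't' (19) + 4 = 23 → 'x'
  'i' (8) + 4 = 12 → 'm'
  'o' (14) + 4 = 18 → 's'
  'n' (13) + 4 = 17 → 'r'
Result = "tswmxmsr"


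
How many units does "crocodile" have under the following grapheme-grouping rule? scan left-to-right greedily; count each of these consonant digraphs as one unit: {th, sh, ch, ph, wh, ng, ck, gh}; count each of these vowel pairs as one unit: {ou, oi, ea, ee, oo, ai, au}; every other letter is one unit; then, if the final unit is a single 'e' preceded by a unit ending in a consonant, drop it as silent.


Word: "crocodile" (9 letters)
Left-to-right scan:
  (1) 'c' (letter)
  (2) 'r' (letter)
  (3) 'o' (letter)
  (4) 'c' (letter)
  (5) 'o' (letter)
  (6) 'd' (letter)
  (7) 'i' (letter)
  (8) 'l' (letter)
  (9) 'e' (letter)
Units from scan: 9
Final unit is 'e' after a consonant -> drop as silent (-1)
Sound units = 8 units


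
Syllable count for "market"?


Word: "market"
Syllable breakdown: mar · ket
Counting: 2 parts
= 2 syllables


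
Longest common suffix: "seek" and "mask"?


Word 1: "seek"
Word 2: "mask"
Comparing from end:
  Pos -1: 'k' == 'k'
  Pos -2: 'e' != 's' (stop)
LCS = "k" (length 1)


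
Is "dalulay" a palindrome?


Word: "dalulay"
Reversed: "yalulad"
Forward == Backward? dalulay != yalulad
Palindrome = No


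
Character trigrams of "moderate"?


Word: "moderate" (length 8)
Number of trigrams = 8 - 3 + 1 = 6
  Position 0: "mod"
  Position 1: "ode"
  Position 2: "der"
  Position 3: "era"
  Position 4: "rat"
  Position 5: "ate"
Trigrams = "mod", "ode", "der", "era", "rat", "ate"


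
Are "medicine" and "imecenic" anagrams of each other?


Word 1: "medicine" → sorted: cdeeiimn
Word 2: "imecenic" → sorted: cceeiimn
Same letters? cdeeiimn != cceeiimn
Anagram = No


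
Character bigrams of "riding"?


Word: "riding" (length 6)
Number of bigrams = 6 - 2 + 1 = 5
  Position 0: "ri"
  Position 1: "id"
  Position 2: "di"
  Position 3: "in"
  Position 4: "ng"
Bigrams = "ri", "id", "di", "in", "ng"


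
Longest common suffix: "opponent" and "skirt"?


Word 1: "opponent"
Word 2: "skirt"
Comparing from end:
  Pos -1: 't' == 't'
  Pos -2: 'n' != 'r' (stop)
LCS = "t" (length 1)


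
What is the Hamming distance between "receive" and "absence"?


Comparing character by character (same length = 7):
  Pos 0: 'r' vs 'a' !=
  Pos 1: 'e' vs 'b' !=
  Pos 2: 'c' vs 's' !=
  Pos 3: 'e' vs 'e' =
  Pos 4: 'i' vs 'n' !=
  Pos 5: 'v' vs 'c' !=
  Pos 6: 'e' vs 'e' =
Hamming distance = 5
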